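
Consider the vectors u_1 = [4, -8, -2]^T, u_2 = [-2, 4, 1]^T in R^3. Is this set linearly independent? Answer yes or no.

Form the matrix with these vectors as rows and row reduce.
R2 ← R2 + (1/2)·R1: [0, 0, 0]
1 nonzero row, so the 2 vectors span a space of dimension 1.
Since 1 < 2, the vectors are linearly dependent.

no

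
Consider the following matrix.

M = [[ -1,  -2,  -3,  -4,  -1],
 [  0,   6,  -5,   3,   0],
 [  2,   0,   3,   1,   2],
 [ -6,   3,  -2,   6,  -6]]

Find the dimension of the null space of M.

2

Row reduce to echelon form.
R3 ← R3 + (2)·R1: [0, -4, -3, -7, 0]
R4 ← R4 − (6)·R1: [0, 15, 16, 30, 0]
R3 ← R3 + (2/3)·R2: [0, 0, -19/3, -5, 0]
R4 ← R4 − (5/2)·R2: [0, 0, 57/2, 45/2, 0]
R4 ← R4 + (9/2)·R3: [0, 0, 0, 0, 0]
3 nonzero rows, so rank(M) = 3.
M has 5 columns; by rank–nullity, nullity = 5 − 3 = 2.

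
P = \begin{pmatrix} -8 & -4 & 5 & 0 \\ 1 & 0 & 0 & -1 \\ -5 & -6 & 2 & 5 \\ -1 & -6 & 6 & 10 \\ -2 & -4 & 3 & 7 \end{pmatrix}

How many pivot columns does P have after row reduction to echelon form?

Row reduce to echelon form.
R2 ← R2 + (1/8)·R1: [0, -1/2, 5/8, -1]
R3 ← R3 − (5/8)·R1: [0, -7/2, -9/8, 5]
R4 ← R4 − (1/8)·R1: [0, -11/2, 43/8, 10]
R5 ← R5 − (1/4)·R1: [0, -3, 7/4, 7]
R3 ← R3 − (7)·R2: [0, 0, -11/2, 12]
R4 ← R4 − (11)·R2: [0, 0, -3/2, 21]
R5 ← R5 − (6)·R2: [0, 0, -2, 13]
R4 ← R4 − (3/11)·R3: [0, 0, 0, 195/11]
R5 ← R5 − (4/11)·R3: [0, 0, 0, 95/11]
R5 ← R5 − (19/39)·R4: [0, 0, 0, 0]
Echelon form has 4 nonzero rows, so rank(P) = 4.
Each nonzero row contributes one pivot column: 4 pivot columns.

4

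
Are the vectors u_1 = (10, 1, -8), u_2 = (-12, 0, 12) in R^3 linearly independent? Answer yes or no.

yes

Form the matrix with these vectors as rows and row reduce.
R2 ← R2 + (6/5)·R1: [0, 6/5, 12/5]
2 nonzero rows, so the 2 vectors span a space of dimension 2.
Since 2 = 2, the vectors are linearly independent.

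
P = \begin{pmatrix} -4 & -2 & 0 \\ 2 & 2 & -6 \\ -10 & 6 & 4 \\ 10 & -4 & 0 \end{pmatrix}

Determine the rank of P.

3

Row reduce to echelon form.
R2 ← R2 + (1/2)·R1: [0, 1, -6]
R3 ← R3 − (5/2)·R1: [0, 11, 4]
R4 ← R4 + (5/2)·R1: [0, -9, 0]
R3 ← R3 − (11)·R2: [0, 0, 70]
R4 ← R4 + (9)·R2: [0, 0, -54]
R4 ← R4 + (27/35)·R3: [0, 0, 0]
Echelon form has 3 nonzero rows, so rank(P) = 3.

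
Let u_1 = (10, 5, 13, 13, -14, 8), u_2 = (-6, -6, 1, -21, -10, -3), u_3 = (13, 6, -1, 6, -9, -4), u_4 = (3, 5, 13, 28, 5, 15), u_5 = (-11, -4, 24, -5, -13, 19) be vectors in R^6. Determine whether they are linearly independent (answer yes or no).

Form the matrix with these vectors as rows and row reduce.
R2 ← R2 + (3/5)·R1: [0, -3, 44/5, -66/5, -92/5, 9/5]
R3 ← R3 − (13/10)·R1: [0, -1/2, -179/10, -109/10, 46/5, -72/5]
R4 ← R4 − (3/10)·R1: [0, 7/2, 91/10, 241/10, 46/5, 63/5]
R5 ← R5 + (11/10)·R1: [0, 3/2, 383/10, 93/10, -142/5, 139/5]
R3 ← R3 − (1/6)·R2: [0, 0, -581/30, -87/10, 184/15, -147/10]
R4 ← R4 + (7/6)·R2: [0, 0, 581/30, 87/10, -184/15, 147/10]
R5 ← R5 + (1/2)·R2: [0, 0, 427/10, 27/10, -188/5, 287/10]
R4 ← R4 + R3: [0, 0, 0, 0, 0, 0]
R5 ← R5 + (183/83)·R3: [0, 0, 0, -1368/83, -876/83, -308/83]
Swap R4 ↔ R5
4 nonzero rows, so the 5 vectors span a space of dimension 4.
Since 4 < 5, the vectors are linearly dependent.

no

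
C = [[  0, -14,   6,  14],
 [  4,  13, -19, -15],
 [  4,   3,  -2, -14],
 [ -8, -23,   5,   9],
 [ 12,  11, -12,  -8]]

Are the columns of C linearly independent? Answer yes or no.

yes

Row reduce C to echelon form.
Swap R1 ↔ R2
R3 ← R3 − R1: [0, -10, 17, 1]
R4 ← R4 + (2)·R1: [0, 3, -33, -21]
R5 ← R5 − (3)·R1: [0, -28, 45, 37]
R3 ← R3 − (5/7)·R2: [0, 0, 89/7, -9]
R4 ← R4 + (3/14)·R2: [0, 0, -222/7, -18]
R5 ← R5 − (2)·R2: [0, 0, 33, 9]
R4 ← R4 + (222/89)·R3: [0, 0, 0, -3600/89]
R5 ← R5 − (231/89)·R3: [0, 0, 0, 2880/89]
R5 ← R5 + (4/5)·R4: [0, 0, 0, 0]
4 pivots among 4 columns.
Every column is a pivot column, so the columns are linearly independent.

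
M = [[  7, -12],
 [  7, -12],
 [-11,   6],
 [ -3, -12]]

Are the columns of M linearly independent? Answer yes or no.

Row reduce M to echelon form.
R2 ← R2 − R1: [0, 0]
R3 ← R3 + (11/7)·R1: [0, -90/7]
R4 ← R4 + (3/7)·R1: [0, -120/7]
Swap R2 ↔ R3
R4 ← R4 − (4/3)·R2: [0, 0]
2 pivots among 2 columns.
Every column is a pivot column, so the columns are linearly independent.

yes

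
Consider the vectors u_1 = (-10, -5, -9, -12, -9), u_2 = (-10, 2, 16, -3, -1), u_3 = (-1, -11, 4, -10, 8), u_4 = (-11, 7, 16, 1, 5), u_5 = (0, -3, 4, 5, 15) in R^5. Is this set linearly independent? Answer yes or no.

yes

Form the matrix with these vectors as rows and row reduce.
R2 ← R2 − R1: [0, 7, 25, 9, 8]
R3 ← R3 − (1/10)·R1: [0, -21/2, 49/10, -44/5, 89/10]
R4 ← R4 − (11/10)·R1: [0, 25/2, 259/10, 71/5, 149/10]
R3 ← R3 + (3/2)·R2: [0, 0, 212/5, 47/10, 209/10]
R4 ← R4 − (25/14)·R2: [0, 0, -656/35, -131/70, 43/70]
R5 ← R5 + (3/7)·R2: [0, 0, 103/7, 62/7, 129/7]
R4 ← R4 + (164/371)·R3: [0, 0, 0, 153/742, 7311/742]
R5 ← R5 − (515/1484)·R3: [0, 0, 0, 21447/2968, 33169/2968]
R5 ← R5 − (2383/68)·R4: [0, 0, 0, 0, -5680/17]
5 nonzero rows, so the 5 vectors span a space of dimension 5.
Since 5 = 5, the vectors are linearly independent.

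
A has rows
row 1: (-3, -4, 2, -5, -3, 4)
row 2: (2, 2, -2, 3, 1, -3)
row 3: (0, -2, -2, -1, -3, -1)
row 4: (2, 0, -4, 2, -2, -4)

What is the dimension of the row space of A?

Row reduce to echelon form.
R2 ← R2 + (2/3)·R1: [0, -2/3, -2/3, -1/3, -1, -1/3]
R4 ← R4 + (2/3)·R1: [0, -8/3, -8/3, -4/3, -4, -4/3]
R3 ← R3 − (3)·R2: [0, 0, 0, 0, 0, 0]
R4 ← R4 − (4)·R2: [0, 0, 0, 0, 0, 0]
Echelon form has 2 nonzero rows, so rank(A) = 2.
The row space has dimension equal to the rank: 2.

2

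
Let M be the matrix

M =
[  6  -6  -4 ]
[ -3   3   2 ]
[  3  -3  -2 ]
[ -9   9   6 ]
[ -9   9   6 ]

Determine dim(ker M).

2

Row reduce to echelon form.
R2 ← R2 + (1/2)·R1: [0, 0, 0]
R3 ← R3 − (1/2)·R1: [0, 0, 0]
R4 ← R4 + (3/2)·R1: [0, 0, 0]
R5 ← R5 + (3/2)·R1: [0, 0, 0]
1 nonzero row, so rank(M) = 1.
M has 3 columns; by rank–nullity, nullity = 3 − 1 = 2.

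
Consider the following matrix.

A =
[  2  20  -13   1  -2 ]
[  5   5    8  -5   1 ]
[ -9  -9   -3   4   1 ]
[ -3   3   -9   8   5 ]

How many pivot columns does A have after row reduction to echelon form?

4

Row reduce to echelon form.
R2 ← R2 − (5/2)·R1: [0, -45, 81/2, -15/2, 6]
R3 ← R3 + (9/2)·R1: [0, 81, -123/2, 17/2, -8]
R4 ← R4 + (3/2)·R1: [0, 33, -57/2, 19/2, 2]
R3 ← R3 + (9/5)·R2: [0, 0, 57/5, -5, 14/5]
R4 ← R4 + (11/15)·R2: [0, 0, 6/5, 4, 32/5]
R4 ← R4 − (2/19)·R3: [0, 0, 0, 86/19, 116/19]
Echelon form has 4 nonzero rows, so rank(A) = 4.
Each nonzero row contributes one pivot column: 4 pivot columns.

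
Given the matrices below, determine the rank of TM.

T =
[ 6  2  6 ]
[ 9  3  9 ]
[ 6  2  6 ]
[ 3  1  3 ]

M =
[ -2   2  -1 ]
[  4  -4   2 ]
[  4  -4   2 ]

First compute TM:
[[ 20, -20,  10],
 [ 30, -30,  15],
 [ 20, -20,  10],
 [ 10, -10,   5]]
Now row reduce the product.
R2 ← R2 − (3/2)·R1: [0, 0, 0]
R3 ← R3 − R1: [0, 0, 0]
R4 ← R4 − (1/2)·R1: [0, 0, 0]
1 nonzero row, so rank(TM) = 1.

1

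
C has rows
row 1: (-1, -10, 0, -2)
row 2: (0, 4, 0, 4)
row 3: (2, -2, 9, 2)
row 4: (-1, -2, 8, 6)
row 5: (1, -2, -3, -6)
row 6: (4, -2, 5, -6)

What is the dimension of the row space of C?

4

Row reduce to echelon form.
R3 ← R3 + (2)·R1: [0, -22, 9, -2]
R4 ← R4 − R1: [0, 8, 8, 8]
R5 ← R5 + R1: [0, -12, -3, -8]
R6 ← R6 + (4)·R1: [0, -42, 5, -14]
R3 ← R3 + (11/2)·R2: [0, 0, 9, 20]
R4 ← R4 − (2)·R2: [0, 0, 8, 0]
R5 ← R5 + (3)·R2: [0, 0, -3, 4]
R6 ← R6 + (21/2)·R2: [0, 0, 5, 28]
R4 ← R4 − (8/9)·R3: [0, 0, 0, -160/9]
R5 ← R5 + (1/3)·R3: [0, 0, 0, 32/3]
R6 ← R6 − (5/9)·R3: [0, 0, 0, 152/9]
R5 ← R5 + (3/5)·R4: [0, 0, 0, 0]
R6 ← R6 + (19/20)·R4: [0, 0, 0, 0]
Echelon form has 4 nonzero rows, so rank(C) = 4.
The row space has dimension equal to the rank: 4.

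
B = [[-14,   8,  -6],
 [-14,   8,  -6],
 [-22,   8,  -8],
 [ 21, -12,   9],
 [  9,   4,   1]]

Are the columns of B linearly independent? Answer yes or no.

no

Row reduce B to echelon form.
R2 ← R2 − R1: [0, 0, 0]
R3 ← R3 − (11/7)·R1: [0, -32/7, 10/7]
R4 ← R4 + (3/2)·R1: [0, 0, 0]
R5 ← R5 + (9/14)·R1: [0, 64/7, -20/7]
Swap R2 ↔ R3
R5 ← R5 + (2)·R2: [0, 0, 0]
2 pivots among 3 columns.
Only 2 < 3 pivot columns, so the columns are linearly dependent.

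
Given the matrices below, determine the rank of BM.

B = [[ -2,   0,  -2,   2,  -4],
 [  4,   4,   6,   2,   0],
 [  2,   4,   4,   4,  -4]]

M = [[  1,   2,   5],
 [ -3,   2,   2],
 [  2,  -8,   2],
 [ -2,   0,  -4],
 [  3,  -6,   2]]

2

First compute BM:
[[-22,  36, -30],
 [  0, -32,  32],
 [-22,   4,   2]]
Now row reduce the product.
R3 ← R3 − R1: [0, -32, 32]
R3 ← R3 − R2: [0, 0, 0]
2 nonzero rows, so rank(BM) = 2.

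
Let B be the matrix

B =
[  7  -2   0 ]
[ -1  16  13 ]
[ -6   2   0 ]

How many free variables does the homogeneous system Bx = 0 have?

Row reduce to echelon form.
R2 ← R2 + (1/7)·R1: [0, 110/7, 13]
R3 ← R3 + (6/7)·R1: [0, 2/7, 0]
R3 ← R3 − (1/55)·R2: [0, 0, -13/55]
3 nonzero rows, so rank(B) = 3.
B has 3 columns; by rank–nullity, nullity = 3 − 3 = 0.

0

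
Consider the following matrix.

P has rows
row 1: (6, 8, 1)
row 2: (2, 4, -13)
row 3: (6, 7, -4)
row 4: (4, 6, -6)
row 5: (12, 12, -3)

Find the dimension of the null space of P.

Row reduce to echelon form.
R2 ← R2 − (1/3)·R1: [0, 4/3, -40/3]
R3 ← R3 − R1: [0, -1, -5]
R4 ← R4 − (2/3)·R1: [0, 2/3, -20/3]
R5 ← R5 − (2)·R1: [0, -4, -5]
R3 ← R3 + (3/4)·R2: [0, 0, -15]
R4 ← R4 − (1/2)·R2: [0, 0, 0]
R5 ← R5 + (3)·R2: [0, 0, -45]
R5 ← R5 − (3)·R3: [0, 0, 0]
3 nonzero rows, so rank(P) = 3.
P has 3 columns; by rank–nullity, nullity = 3 − 3 = 0.

0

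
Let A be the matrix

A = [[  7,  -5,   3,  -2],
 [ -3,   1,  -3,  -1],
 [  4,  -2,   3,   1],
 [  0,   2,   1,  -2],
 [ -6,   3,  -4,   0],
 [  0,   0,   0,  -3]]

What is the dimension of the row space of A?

Row reduce to echelon form.
R2 ← R2 + (3/7)·R1: [0, -8/7, -12/7, -13/7]
R3 ← R3 − (4/7)·R1: [0, 6/7, 9/7, 15/7]
R5 ← R5 + (6/7)·R1: [0, -9/7, -10/7, -12/7]
R3 ← R3 + (3/4)·R2: [0, 0, 0, 3/4]
R4 ← R4 + (7/4)·R2: [0, 0, -2, -21/4]
R5 ← R5 − (9/8)·R2: [0, 0, 1/2, 3/8]
Swap R3 ↔ R4
R5 ← R5 + (1/4)·R3: [0, 0, 0, -15/16]
R5 ← R5 + (5/4)·R4: [0, 0, 0, 0]
R6 ← R6 + (4)·R4: [0, 0, 0, 0]
Echelon form has 4 nonzero rows, so rank(A) = 4.
The row space has dimension equal to the rank: 4.

4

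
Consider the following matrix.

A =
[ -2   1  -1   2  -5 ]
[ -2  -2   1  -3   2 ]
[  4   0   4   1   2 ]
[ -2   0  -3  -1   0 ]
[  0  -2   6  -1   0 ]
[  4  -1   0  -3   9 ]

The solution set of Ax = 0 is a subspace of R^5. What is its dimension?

2

Row reduce to echelon form.
R2 ← R2 − R1: [0, -3, 2, -5, 7]
R3 ← R3 + (2)·R1: [0, 2, 2, 5, -8]
R4 ← R4 − R1: [0, -1, -2, -3, 5]
R6 ← R6 + (2)·R1: [0, 1, -2, 1, -1]
R3 ← R3 + (2/3)·R2: [0, 0, 10/3, 5/3, -10/3]
R4 ← R4 − (1/3)·R2: [0, 0, -8/3, -4/3, 8/3]
R5 ← R5 − (2/3)·R2: [0, 0, 14/3, 7/3, -14/3]
R6 ← R6 + (1/3)·R2: [0, 0, -4/3, -2/3, 4/3]
R4 ← R4 + (4/5)·R3: [0, 0, 0, 0, 0]
R5 ← R5 − (7/5)·R3: [0, 0, 0, 0, 0]
R6 ← R6 + (2/5)·R3: [0, 0, 0, 0, 0]
3 nonzero rows, so rank(A) = 3.
A has 5 columns; by rank–nullity, nullity = 5 − 3 = 2.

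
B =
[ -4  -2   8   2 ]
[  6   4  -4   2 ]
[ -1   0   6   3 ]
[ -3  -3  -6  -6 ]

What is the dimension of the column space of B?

Row reduce to echelon form.
R2 ← R2 + (3/2)·R1: [0, 1, 8, 5]
R3 ← R3 − (1/4)·R1: [0, 1/2, 4, 5/2]
R4 ← R4 − (3/4)·R1: [0, -3/2, -12, -15/2]
R3 ← R3 − (1/2)·R2: [0, 0, 0, 0]
R4 ← R4 + (3/2)·R2: [0, 0, 0, 0]
Echelon form has 2 nonzero rows, so rank(B) = 2.
The column space has dimension equal to the rank: 2.

2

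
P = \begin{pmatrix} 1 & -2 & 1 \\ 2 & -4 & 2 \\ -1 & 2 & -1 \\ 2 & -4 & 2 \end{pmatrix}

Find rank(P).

1

Row reduce to echelon form.
R2 ← R2 − (2)·R1: [0, 0, 0]
R3 ← R3 + R1: [0, 0, 0]
R4 ← R4 − (2)·R1: [0, 0, 0]
Echelon form has 1 nonzero row, so rank(P) = 1.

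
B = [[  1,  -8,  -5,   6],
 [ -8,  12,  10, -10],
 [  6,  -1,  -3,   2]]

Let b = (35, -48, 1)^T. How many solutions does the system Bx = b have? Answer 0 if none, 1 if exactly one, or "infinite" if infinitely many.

infinite

Row reduce the augmented matrix [B | b].
R2 ← R2 + (8)·R1: [0, -52, -30, 38, 232]
R3 ← R3 − (6)·R1: [0, 47, 27, -34, -209]
R3 ← R3 + (47/52)·R2: [0, 0, -3/26, 9/26, 9/13]
The echelon form has 3 nonzero rows, and every pivot lies in the first 4 columns, so rank(B) = rank([B|b]) = 3.
The system is consistent.
rank = 3 < 4 unknowns, so there are infinitely many solutions.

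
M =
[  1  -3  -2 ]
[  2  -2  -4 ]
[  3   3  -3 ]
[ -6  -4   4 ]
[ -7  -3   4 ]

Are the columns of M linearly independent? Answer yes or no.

yes

Row reduce M to echelon form.
R2 ← R2 − (2)·R1: [0, 4, 0]
R3 ← R3 − (3)·R1: [0, 12, 3]
R4 ← R4 + (6)·R1: [0, -22, -8]
R5 ← R5 + (7)·R1: [0, -24, -10]
R3 ← R3 − (3)·R2: [0, 0, 3]
R4 ← R4 + (11/2)·R2: [0, 0, -8]
R5 ← R5 + (6)·R2: [0, 0, -10]
R4 ← R4 + (8/3)·R3: [0, 0, 0]
R5 ← R5 + (10/3)·R3: [0, 0, 0]
3 pivots among 3 columns.
Every column is a pivot column, so the columns are linearly independent.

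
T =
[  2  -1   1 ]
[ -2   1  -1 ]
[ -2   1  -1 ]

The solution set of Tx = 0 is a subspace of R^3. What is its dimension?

Row reduce to echelon form.
R2 ← R2 + R1: [0, 0, 0]
R3 ← R3 + R1: [0, 0, 0]
1 nonzero row, so rank(T) = 1.
T has 3 columns; by rank–nullity, nullity = 3 − 1 = 2.

2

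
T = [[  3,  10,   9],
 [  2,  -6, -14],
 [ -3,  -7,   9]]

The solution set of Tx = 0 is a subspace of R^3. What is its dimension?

0

Row reduce to echelon form.
R2 ← R2 − (2/3)·R1: [0, -38/3, -20]
R3 ← R3 + R1: [0, 3, 18]
R3 ← R3 + (9/38)·R2: [0, 0, 252/19]
3 nonzero rows, so rank(T) = 3.
T has 3 columns; by rank–nullity, nullity = 3 − 3 = 0.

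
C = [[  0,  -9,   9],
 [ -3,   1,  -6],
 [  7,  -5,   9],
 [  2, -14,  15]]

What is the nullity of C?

Row reduce to echelon form.
Swap R1 ↔ R2
R3 ← R3 + (7/3)·R1: [0, -8/3, -5]
R4 ← R4 + (2/3)·R1: [0, -40/3, 11]
R3 ← R3 − (8/27)·R2: [0, 0, -23/3]
R4 ← R4 − (40/27)·R2: [0, 0, -7/3]
R4 ← R4 − (7/23)·R3: [0, 0, 0]
3 nonzero rows, so rank(C) = 3.
C has 3 columns; by rank–nullity, nullity = 3 − 3 = 0.

0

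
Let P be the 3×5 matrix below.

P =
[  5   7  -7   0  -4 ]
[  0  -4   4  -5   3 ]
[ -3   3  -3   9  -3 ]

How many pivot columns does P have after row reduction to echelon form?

2

Row reduce to echelon form.
R3 ← R3 + (3/5)·R1: [0, 36/5, -36/5, 9, -27/5]
R3 ← R3 + (9/5)·R2: [0, 0, 0, 0, 0]
Echelon form has 2 nonzero rows, so rank(P) = 2.
Each nonzero row contributes one pivot column: 2 pivot columns.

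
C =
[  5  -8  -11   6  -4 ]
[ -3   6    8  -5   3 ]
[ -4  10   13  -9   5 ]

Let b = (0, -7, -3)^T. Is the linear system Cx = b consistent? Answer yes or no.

no

Row reduce the augmented matrix [C | b].
R2 ← R2 + (3/5)·R1: [0, 6/5, 7/5, -7/5, 3/5, -7]
R3 ← R3 + (4/5)·R1: [0, 18/5, 21/5, -21/5, 9/5, -3]
R3 ← R3 − (3)·R2: [0, 0, 0, 0, 0, 18]
The echelon form has 3 nonzero rows; the last pivot sits in the augmented column, so rank(C) = 2 but rank([C|b]) = 3.
Since the ranks differ, the system is inconsistent.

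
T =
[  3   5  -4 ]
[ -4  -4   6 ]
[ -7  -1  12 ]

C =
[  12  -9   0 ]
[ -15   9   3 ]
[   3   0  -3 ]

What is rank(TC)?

First compute TC:
[[-51,  18,  27],
 [ 30,   0, -30],
 [-33,  54, -39]]
Now row reduce the product.
R2 ← R2 + (10/17)·R1: [0, 180/17, -240/17]
R3 ← R3 − (11/17)·R1: [0, 720/17, -960/17]
R3 ← R3 − (4)·R2: [0, 0, 0]
2 nonzero rows, so rank(TC) = 2.

2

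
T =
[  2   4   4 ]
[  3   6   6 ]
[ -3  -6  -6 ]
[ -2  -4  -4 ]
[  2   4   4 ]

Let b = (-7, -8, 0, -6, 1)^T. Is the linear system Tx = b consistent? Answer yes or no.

no

Row reduce the augmented matrix [T | b].
R2 ← R2 − (3/2)·R1: [0, 0, 0, 5/2]
R3 ← R3 + (3/2)·R1: [0, 0, 0, -21/2]
R4 ← R4 + R1: [0, 0, 0, -13]
R5 ← R5 − R1: [0, 0, 0, 8]
R3 ← R3 + (21/5)·R2: [0, 0, 0, 0]
R4 ← R4 + (26/5)·R2: [0, 0, 0, 0]
R5 ← R5 − (16/5)·R2: [0, 0, 0, 0]
The echelon form has 2 nonzero rows; the last pivot sits in the augmented column, so rank(T) = 1 but rank([T|b]) = 2.
Since the ranks differ, the system is inconsistent.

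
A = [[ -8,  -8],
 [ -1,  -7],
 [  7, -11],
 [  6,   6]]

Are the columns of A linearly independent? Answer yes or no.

yes

Row reduce A to echelon form.
R2 ← R2 − (1/8)·R1: [0, -6]
R3 ← R3 + (7/8)·R1: [0, -18]
R4 ← R4 + (3/4)·R1: [0, 0]
R3 ← R3 − (3)·R2: [0, 0]
2 pivots among 2 columns.
Every column is a pivot column, so the columns are linearly independent.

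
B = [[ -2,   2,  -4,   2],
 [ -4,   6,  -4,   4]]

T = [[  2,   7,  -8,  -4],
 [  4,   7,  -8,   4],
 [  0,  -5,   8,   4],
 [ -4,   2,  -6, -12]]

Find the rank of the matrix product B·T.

2

First compute BT:
[[ -4,  24, -44, -24],
 [  0,  42, -72, -24]]
Now row reduce the product.
2 nonzero rows, so rank(BT) = 2.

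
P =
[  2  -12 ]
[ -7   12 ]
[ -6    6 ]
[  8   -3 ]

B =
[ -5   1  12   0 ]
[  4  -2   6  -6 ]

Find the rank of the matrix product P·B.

First compute PB:
[[-58,  26, -48,  72],
 [ 83, -31, -12, -72],
 [ 54, -18, -36, -36],
 [-52,  14,  78,  18]]
Now row reduce the product.
R2 ← R2 + (83/58)·R1: [0, 180/29, -2340/29, 900/29]
R3 ← R3 + (27/29)·R1: [0, 180/29, -2340/29, 900/29]
R4 ← R4 − (26/29)·R1: [0, -270/29, 3510/29, -1350/29]
R3 ← R3 − R2: [0, 0, 0, 0]
R4 ← R4 + (3/2)·R2: [0, 0, 0, 0]
2 nonzero rows, so rank(PB) = 2.

2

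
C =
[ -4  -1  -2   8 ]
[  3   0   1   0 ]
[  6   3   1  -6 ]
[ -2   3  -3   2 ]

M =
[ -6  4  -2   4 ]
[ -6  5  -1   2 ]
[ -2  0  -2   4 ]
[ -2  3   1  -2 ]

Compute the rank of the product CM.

First compute CM:
[[ 18,   3,  21, -42],
 [-20,  12,  -8,  16],
 [-44,  21, -23,  46],
 [ -4,  13,   9, -18]]
Now row reduce the product.
R2 ← R2 + (10/9)·R1: [0, 46/3, 46/3, -92/3]
R3 ← R3 + (22/9)·R1: [0, 85/3, 85/3, -170/3]
R4 ← R4 + (2/9)·R1: [0, 41/3, 41/3, -82/3]
R3 ← R3 − (85/46)·R2: [0, 0, 0, 0]
R4 ← R4 − (41/46)·R2: [0, 0, 0, 0]
2 nonzero rows, so rank(CM) = 2.

2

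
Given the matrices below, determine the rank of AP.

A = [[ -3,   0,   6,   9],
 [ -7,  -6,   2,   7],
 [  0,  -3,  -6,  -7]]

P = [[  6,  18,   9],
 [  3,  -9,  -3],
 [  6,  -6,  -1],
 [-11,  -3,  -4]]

First compute AP:
[[-81, -117, -69],
 [-125, -105, -75],
 [ 32,  84,  43]]
Now row reduce the product.
R2 ← R2 − (125/81)·R1: [0, 680/9, 850/27]
R3 ← R3 + (32/81)·R1: [0, 340/9, 425/27]
R3 ← R3 − (1/2)·R2: [0, 0, 0]
2 nonzero rows, so rank(AP) = 2.

2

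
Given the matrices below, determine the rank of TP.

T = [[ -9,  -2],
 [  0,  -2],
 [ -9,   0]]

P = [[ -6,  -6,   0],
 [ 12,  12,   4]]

2

First compute TP:
[[ 30,  30,  -8],
 [-24, -24,  -8],
 [ 54,  54,   0]]
Now row reduce the product.
R2 ← R2 + (4/5)·R1: [0, 0, -72/5]
R3 ← R3 − (9/5)·R1: [0, 0, 72/5]
R3 ← R3 + R2: [0, 0, 0]
2 nonzero rows, so rank(TP) = 2.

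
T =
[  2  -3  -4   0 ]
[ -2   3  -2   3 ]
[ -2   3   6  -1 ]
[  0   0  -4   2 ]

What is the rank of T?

2

Row reduce to echelon form.
R2 ← R2 + R1: [0, 0, -6, 3]
R3 ← R3 + R1: [0, 0, 2, -1]
R3 ← R3 + (1/3)·R2: [0, 0, 0, 0]
R4 ← R4 − (2/3)·R2: [0, 0, 0, 0]
Echelon form has 2 nonzero rows, so rank(T) = 2.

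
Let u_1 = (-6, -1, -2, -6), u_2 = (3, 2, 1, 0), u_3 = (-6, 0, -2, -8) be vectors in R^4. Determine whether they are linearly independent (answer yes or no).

Form the matrix with these vectors as rows and row reduce.
R2 ← R2 + (1/2)·R1: [0, 3/2, 0, -3]
R3 ← R3 − R1: [0, 1, 0, -2]
R3 ← R3 − (2/3)·R2: [0, 0, 0, 0]
2 nonzero rows, so the 3 vectors span a space of dimension 2.
Since 2 < 3, the vectors are linearly dependent.

no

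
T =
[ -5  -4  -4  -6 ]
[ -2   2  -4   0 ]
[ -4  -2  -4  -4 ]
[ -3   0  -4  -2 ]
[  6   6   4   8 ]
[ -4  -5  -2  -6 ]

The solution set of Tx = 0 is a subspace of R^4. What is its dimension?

Row reduce to echelon form.
R2 ← R2 − (2/5)·R1: [0, 18/5, -12/5, 12/5]
R3 ← R3 − (4/5)·R1: [0, 6/5, -4/5, 4/5]
R4 ← R4 − (3/5)·R1: [0, 12/5, -8/5, 8/5]
R5 ← R5 + (6/5)·R1: [0, 6/5, -4/5, 4/5]
R6 ← R6 − (4/5)·R1: [0, -9/5, 6/5, -6/5]
R3 ← R3 − (1/3)·R2: [0, 0, 0, 0]
R4 ← R4 − (2/3)·R2: [0, 0, 0, 0]
R5 ← R5 − (1/3)·R2: [0, 0, 0, 0]
R6 ← R6 + (1/2)·R2: [0, 0, 0, 0]
2 nonzero rows, so rank(T) = 2.
T has 4 columns; by rank–nullity, nullity = 4 − 2 = 2.

2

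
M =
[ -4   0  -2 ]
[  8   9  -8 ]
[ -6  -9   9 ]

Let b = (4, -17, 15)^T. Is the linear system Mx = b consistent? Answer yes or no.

Row reduce the augmented matrix [M | b].
R2 ← R2 + (2)·R1: [0, 9, -12, -9]
R3 ← R3 − (3/2)·R1: [0, -9, 12, 9]
R3 ← R3 + R2: [0, 0, 0, 0]
The echelon form has 2 nonzero rows, and every pivot lies in the first 3 columns, so rank(M) = rank([M|b]) = 2.
The system is consistent.

yes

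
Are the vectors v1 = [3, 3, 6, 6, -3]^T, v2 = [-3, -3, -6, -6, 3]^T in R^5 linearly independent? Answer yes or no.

Form the matrix with these vectors as rows and row reduce.
R2 ← R2 + R1: [0, 0, 0, 0, 0]
1 nonzero row, so the 2 vectors span a space of dimension 1.
Since 1 < 2, the vectors are linearly dependent.

no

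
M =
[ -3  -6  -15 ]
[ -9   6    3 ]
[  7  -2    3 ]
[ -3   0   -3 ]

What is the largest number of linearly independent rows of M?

Row reduce to echelon form.
R2 ← R2 − (3)·R1: [0, 24, 48]
R3 ← R3 + (7/3)·R1: [0, -16, -32]
R4 ← R4 − R1: [0, 6, 12]
R3 ← R3 + (2/3)·R2: [0, 0, 0]
R4 ← R4 − (1/4)·R2: [0, 0, 0]
Echelon form has 2 nonzero rows, so rank(M) = 2.
The rank gives the maximum number of linearly independent rows: 2.

2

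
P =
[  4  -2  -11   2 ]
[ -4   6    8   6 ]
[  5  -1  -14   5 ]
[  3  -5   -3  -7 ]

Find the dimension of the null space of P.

Row reduce to echelon form.
R2 ← R2 + R1: [0, 4, -3, 8]
R3 ← R3 − (5/4)·R1: [0, 3/2, -1/4, 5/2]
R4 ← R4 − (3/4)·R1: [0, -7/2, 21/4, -17/2]
R3 ← R3 − (3/8)·R2: [0, 0, 7/8, -1/2]
R4 ← R4 + (7/8)·R2: [0, 0, 21/8, -3/2]
R4 ← R4 − (3)·R3: [0, 0, 0, 0]
3 nonzero rows, so rank(P) = 3.
P has 4 columns; by rank–nullity, nullity = 4 − 3 = 1.

1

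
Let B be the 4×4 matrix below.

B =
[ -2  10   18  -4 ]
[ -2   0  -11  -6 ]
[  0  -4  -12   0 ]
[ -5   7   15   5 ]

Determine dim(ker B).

Row reduce to echelon form.
R2 ← R2 − R1: [0, -10, -29, -2]
R4 ← R4 − (5/2)·R1: [0, -18, -30, 15]
R3 ← R3 − (2/5)·R2: [0, 0, -2/5, 4/5]
R4 ← R4 − (9/5)·R2: [0, 0, 111/5, 93/5]
R4 ← R4 + (111/2)·R3: [0, 0, 0, 63]
4 nonzero rows, so rank(B) = 4.
B has 4 columns; by rank–nullity, nullity = 4 − 4 = 0.

0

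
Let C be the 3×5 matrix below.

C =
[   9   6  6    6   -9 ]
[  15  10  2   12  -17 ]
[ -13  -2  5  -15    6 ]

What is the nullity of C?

2

Row reduce to echelon form.
R2 ← R2 − (5/3)·R1: [0, 0, -8, 2, -2]
R3 ← R3 + (13/9)·R1: [0, 20/3, 41/3, -19/3, -7]
Swap R2 ↔ R3
3 nonzero rows, so rank(C) = 3.
C has 5 columns; by rank–nullity, nullity = 5 − 3 = 2.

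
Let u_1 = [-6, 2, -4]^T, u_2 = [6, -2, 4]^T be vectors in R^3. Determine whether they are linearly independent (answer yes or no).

no

Form the matrix with these vectors as rows and row reduce.
R2 ← R2 + R1: [0, 0, 0]
1 nonzero row, so the 2 vectors span a space of dimension 1.
Since 1 < 2, the vectors are linearly dependent.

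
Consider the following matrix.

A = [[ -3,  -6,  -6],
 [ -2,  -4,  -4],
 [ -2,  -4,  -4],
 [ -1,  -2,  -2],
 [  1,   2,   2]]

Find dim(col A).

Row reduce to echelon form.
R2 ← R2 − (2/3)·R1: [0, 0, 0]
R3 ← R3 − (2/3)·R1: [0, 0, 0]
R4 ← R4 − (1/3)·R1: [0, 0, 0]
R5 ← R5 + (1/3)·R1: [0, 0, 0]
Echelon form has 1 nonzero row, so rank(A) = 1.
The column space has dimension equal to the rank: 1.

1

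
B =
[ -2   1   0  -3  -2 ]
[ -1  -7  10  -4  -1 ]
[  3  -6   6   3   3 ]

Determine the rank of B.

Row reduce to echelon form.
R2 ← R2 − (1/2)·R1: [0, -15/2, 10, -5/2, 0]
R3 ← R3 + (3/2)·R1: [0, -9/2, 6, -3/2, 0]
R3 ← R3 − (3/5)·R2: [0, 0, 0, 0, 0]
Echelon form has 2 nonzero rows, so rank(B) = 2.

2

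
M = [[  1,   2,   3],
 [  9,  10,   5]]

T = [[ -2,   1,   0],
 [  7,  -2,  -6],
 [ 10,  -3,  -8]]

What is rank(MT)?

2

First compute MT:
[[ 42, -12, -36],
 [102, -26, -100]]
Now row reduce the product.
R2 ← R2 − (17/7)·R1: [0, 22/7, -88/7]
2 nonzero rows, so rank(MT) = 2.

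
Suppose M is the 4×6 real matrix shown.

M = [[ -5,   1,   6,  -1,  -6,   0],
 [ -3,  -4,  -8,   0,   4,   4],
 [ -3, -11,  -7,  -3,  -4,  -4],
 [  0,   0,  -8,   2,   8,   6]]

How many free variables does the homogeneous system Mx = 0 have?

2

Row reduce to echelon form.
R2 ← R2 − (3/5)·R1: [0, -23/5, -58/5, 3/5, 38/5, 4]
R3 ← R3 − (3/5)·R1: [0, -58/5, -53/5, -12/5, -2/5, -4]
R3 ← R3 − (58/23)·R2: [0, 0, 429/23, -90/23, -450/23, -324/23]
R4 ← R4 + (184/429)·R3: [0, 0, 0, 46/143, -56/143, -6/143]
4 nonzero rows, so rank(M) = 4.
M has 6 columns; by rank–nullity, nullity = 6 − 4 = 2.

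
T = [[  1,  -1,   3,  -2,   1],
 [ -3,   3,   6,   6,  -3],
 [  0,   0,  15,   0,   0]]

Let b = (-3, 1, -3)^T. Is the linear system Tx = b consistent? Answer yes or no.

Row reduce the augmented matrix [T | b].
R2 ← R2 + (3)·R1: [0, 0, 15, 0, 0, -8]
R3 ← R3 − R2: [0, 0, 0, 0, 0, 5]
The echelon form has 3 nonzero rows; the last pivot sits in the augmented column, so rank(T) = 2 but rank([T|b]) = 3.
Since the ranks differ, the system is inconsistent.

no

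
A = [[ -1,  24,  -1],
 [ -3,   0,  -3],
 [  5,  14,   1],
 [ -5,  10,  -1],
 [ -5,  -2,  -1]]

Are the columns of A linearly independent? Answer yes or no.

yes

Row reduce A to echelon form.
R2 ← R2 − (3)·R1: [0, -72, 0]
R3 ← R3 + (5)·R1: [0, 134, -4]
R4 ← R4 − (5)·R1: [0, -110, 4]
R5 ← R5 − (5)·R1: [0, -122, 4]
R3 ← R3 + (67/36)·R2: [0, 0, -4]
R4 ← R4 − (55/36)·R2: [0, 0, 4]
R5 ← R5 − (61/36)·R2: [0, 0, 4]
R4 ← R4 + R3: [0, 0, 0]
R5 ← R5 + R3: [0, 0, 0]
3 pivots among 3 columns.
Every column is a pivot column, so the columns are linearly independent.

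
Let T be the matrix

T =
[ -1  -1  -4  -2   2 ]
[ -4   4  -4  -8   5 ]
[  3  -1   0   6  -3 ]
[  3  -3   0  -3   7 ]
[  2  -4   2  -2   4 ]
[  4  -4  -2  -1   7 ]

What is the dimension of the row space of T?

5

Row reduce to echelon form.
R2 ← R2 − (4)·R1: [0, 8, 12, 0, -3]
R3 ← R3 + (3)·R1: [0, -4, -12, 0, 3]
R4 ← R4 + (3)·R1: [0, -6, -12, -9, 13]
R5 ← R5 + (2)·R1: [0, -6, -6, -6, 8]
R6 ← R6 + (4)·R1: [0, -8, -18, -9, 15]
R3 ← R3 + (1/2)·R2: [0, 0, -6, 0, 3/2]
R4 ← R4 + (3/4)·R2: [0, 0, -3, -9, 43/4]
R5 ← R5 + (3/4)·R2: [0, 0, 3, -6, 23/4]
R6 ← R6 + R2: [0, 0, -6, -9, 12]
R4 ← R4 − (1/2)·R3: [0, 0, 0, -9, 10]
R5 ← R5 + (1/2)·R3: [0, 0, 0, -6, 13/2]
R6 ← R6 − R3: [0, 0, 0, -9, 21/2]
R5 ← R5 − (2/3)·R4: [0, 0, 0, 0, -1/6]
R6 ← R6 − R4: [0, 0, 0, 0, 1/2]
R6 ← R6 + (3)·R5: [0, 0, 0, 0, 0]
Echelon form has 5 nonzero rows, so rank(T) = 5.
The row space has dimension equal to the rank: 5.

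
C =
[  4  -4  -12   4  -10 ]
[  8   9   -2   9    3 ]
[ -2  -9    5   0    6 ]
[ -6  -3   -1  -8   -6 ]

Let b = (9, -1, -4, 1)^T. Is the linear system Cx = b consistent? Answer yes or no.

no

Row reduce the augmented matrix [C | b].
R2 ← R2 − (2)·R1: [0, 17, 22, 1, 23, -19]
R3 ← R3 + (1/2)·R1: [0, -11, -1, 2, 1, 1/2]
R4 ← R4 + (3/2)·R1: [0, -9, -19, -2, -21, 29/2]
R3 ← R3 + (11/17)·R2: [0, 0, 225/17, 45/17, 270/17, -401/34]
R4 ← R4 + (9/17)·R2: [0, 0, -125/17, -25/17, -150/17, 151/34]
R4 ← R4 + (5/9)·R3: [0, 0, 0, 0, 0, -19/9]
The echelon form has 4 nonzero rows; the last pivot sits in the augmented column, so rank(C) = 3 but rank([C|b]) = 4.
Since the ranks differ, the system is inconsistent.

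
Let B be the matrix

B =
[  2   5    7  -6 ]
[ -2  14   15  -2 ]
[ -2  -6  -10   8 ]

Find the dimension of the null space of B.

1

Row reduce to echelon form.
R2 ← R2 + R1: [0, 19, 22, -8]
R3 ← R3 + R1: [0, -1, -3, 2]
R3 ← R3 + (1/19)·R2: [0, 0, -35/19, 30/19]
3 nonzero rows, so rank(B) = 3.
B has 4 columns; by rank–nullity, nullity = 4 − 3 = 1.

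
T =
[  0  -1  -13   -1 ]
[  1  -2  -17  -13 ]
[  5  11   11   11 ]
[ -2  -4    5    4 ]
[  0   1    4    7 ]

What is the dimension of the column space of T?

4

Row reduce to echelon form.
Swap R1 ↔ R2
R3 ← R3 − (5)·R1: [0, 21, 96, 76]
R4 ← R4 + (2)·R1: [0, -8, -29, -22]
R3 ← R3 + (21)·R2: [0, 0, -177, 55]
R4 ← R4 − (8)·R2: [0, 0, 75, -14]
R5 ← R5 + R2: [0, 0, -9, 6]
R4 ← R4 + (25/59)·R3: [0, 0, 0, 549/59]
R5 ← R5 − (3/59)·R3: [0, 0, 0, 189/59]
R5 ← R5 − (21/61)·R4: [0, 0, 0, 0]
Echelon form has 4 nonzero rows, so rank(T) = 4.
The column space has dimension equal to the rank: 4.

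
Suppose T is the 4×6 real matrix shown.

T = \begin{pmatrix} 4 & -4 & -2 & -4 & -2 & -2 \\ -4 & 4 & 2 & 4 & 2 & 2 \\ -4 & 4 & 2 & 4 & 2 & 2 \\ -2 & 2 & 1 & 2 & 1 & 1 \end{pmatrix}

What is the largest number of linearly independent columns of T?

Row reduce to echelon form.
R2 ← R2 + R1: [0, 0, 0, 0, 0, 0]
R3 ← R3 + R1: [0, 0, 0, 0, 0, 0]
R4 ← R4 + (1/2)·R1: [0, 0, 0, 0, 0, 0]
Echelon form has 1 nonzero row, so rank(T) = 1.
The rank gives the maximum number of linearly independent columns: 1.

1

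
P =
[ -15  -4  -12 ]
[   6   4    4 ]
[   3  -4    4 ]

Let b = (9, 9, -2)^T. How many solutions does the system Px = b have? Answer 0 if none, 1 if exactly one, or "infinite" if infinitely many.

0

Row reduce the augmented matrix [P | b].
R2 ← R2 + (2/5)·R1: [0, 12/5, -4/5, 63/5]
R3 ← R3 + (1/5)·R1: [0, -24/5, 8/5, -1/5]
R3 ← R3 + (2)·R2: [0, 0, 0, 25]
The echelon form has 3 nonzero rows; the last pivot sits in the augmented column, so rank(P) = 2 but rank([P|b]) = 3.
Since the ranks differ, the system is inconsistent.
It has no solutions.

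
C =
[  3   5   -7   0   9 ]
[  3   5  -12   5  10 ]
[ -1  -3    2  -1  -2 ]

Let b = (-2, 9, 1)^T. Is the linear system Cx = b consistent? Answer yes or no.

yes

Row reduce the augmented matrix [C | b].
R2 ← R2 − R1: [0, 0, -5, 5, 1, 11]
R3 ← R3 + (1/3)·R1: [0, -4/3, -1/3, -1, 1, 1/3]
Swap R2 ↔ R3
The echelon form has 3 nonzero rows, and every pivot lies in the first 5 columns, so rank(C) = rank([C|b]) = 3.
The system is consistent.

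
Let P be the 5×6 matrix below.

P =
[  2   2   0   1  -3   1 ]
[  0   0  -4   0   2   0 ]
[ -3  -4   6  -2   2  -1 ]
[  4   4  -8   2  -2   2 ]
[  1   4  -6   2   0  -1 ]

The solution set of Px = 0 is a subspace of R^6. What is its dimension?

Row reduce to echelon form.
R3 ← R3 + (3/2)·R1: [0, -1, 6, -1/2, -5/2, 1/2]
R4 ← R4 − (2)·R1: [0, 0, -8, 0, 4, 0]
R5 ← R5 − (1/2)·R1: [0, 3, -6, 3/2, 3/2, -3/2]
Swap R2 ↔ R3
R5 ← R5 + (3)·R2: [0, 0, 12, 0, -6, 0]
R4 ← R4 − (2)·R3: [0, 0, 0, 0, 0, 0]
R5 ← R5 + (3)·R3: [0, 0, 0, 0, 0, 0]
3 nonzero rows, so rank(P) = 3.
P has 6 columns; by rank–nullity, nullity = 6 − 3 = 3.

3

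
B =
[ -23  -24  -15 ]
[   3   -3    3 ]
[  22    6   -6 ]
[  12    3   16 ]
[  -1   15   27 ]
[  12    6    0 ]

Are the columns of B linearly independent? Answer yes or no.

yes

Row reduce B to echelon form.
R2 ← R2 + (3/23)·R1: [0, -141/23, 24/23]
R3 ← R3 + (22/23)·R1: [0, -390/23, -468/23]
R4 ← R4 + (12/23)·R1: [0, -219/23, 188/23]
R5 ← R5 − (1/23)·R1: [0, 369/23, 636/23]
R6 ← R6 + (12/23)·R1: [0, -150/23, -180/23]
R3 ← R3 − (130/47)·R2: [0, 0, -1092/47]
R4 ← R4 − (73/47)·R2: [0, 0, 308/47]
R5 ← R5 + (123/47)·R2: [0, 0, 1428/47]
R6 ← R6 − (50/47)·R2: [0, 0, -420/47]
R4 ← R4 + (11/39)·R3: [0, 0, 0]
R5 ← R5 + (17/13)·R3: [0, 0, 0]
R6 ← R6 − (5/13)·R3: [0, 0, 0]
3 pivots among 3 columns.
Every column is a pivot column, so the columns are linearly independent.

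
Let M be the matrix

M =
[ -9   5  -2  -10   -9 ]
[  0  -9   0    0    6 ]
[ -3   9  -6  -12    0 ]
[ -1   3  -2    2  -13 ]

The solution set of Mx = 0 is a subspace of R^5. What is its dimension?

Row reduce to echelon form.
R3 ← R3 − (1/3)·R1: [0, 22/3, -16/3, -26/3, 3]
R4 ← R4 − (1/9)·R1: [0, 22/9, -16/9, 28/9, -12]
R3 ← R3 + (22/27)·R2: [0, 0, -16/3, -26/3, 71/9]
R4 ← R4 + (22/81)·R2: [0, 0, -16/9, 28/9, -280/27]
R4 ← R4 − (1/3)·R3: [0, 0, 0, 6, -13]
4 nonzero rows, so rank(M) = 4.
M has 5 columns; by rank–nullity, nullity = 5 − 4 = 1.

1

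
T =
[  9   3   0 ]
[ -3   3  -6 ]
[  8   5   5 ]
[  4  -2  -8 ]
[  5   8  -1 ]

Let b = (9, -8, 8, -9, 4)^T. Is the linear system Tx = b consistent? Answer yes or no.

Row reduce the augmented matrix [T | b].
R2 ← R2 + (1/3)·R1: [0, 4, -6, -5]
R3 ← R3 − (8/9)·R1: [0, 7/3, 5, 0]
R4 ← R4 − (4/9)·R1: [0, -10/3, -8, -13]
R5 ← R5 − (5/9)·R1: [0, 19/3, -1, -1]
R3 ← R3 − (7/12)·R2: [0, 0, 17/2, 35/12]
R4 ← R4 + (5/6)·R2: [0, 0, -13, -103/6]
R5 ← R5 − (19/12)·R2: [0, 0, 17/2, 83/12]
R4 ← R4 + (26/17)·R3: [0, 0, 0, -216/17]
R5 ← R5 − R3: [0, 0, 0, 4]
R5 ← R5 + (17/54)·R4: [0, 0, 0, 0]
The echelon form has 4 nonzero rows; the last pivot sits in the augmented column, so rank(T) = 3 but rank([T|b]) = 4.
Since the ranks differ, the system is inconsistent.

no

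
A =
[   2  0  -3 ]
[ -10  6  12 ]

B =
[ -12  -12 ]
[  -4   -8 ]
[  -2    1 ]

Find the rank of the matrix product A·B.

2

First compute AB:
[[-18, -27],
 [ 72,  84]]
Now row reduce the product.
R2 ← R2 + (4)·R1: [0, -24]
2 nonzero rows, so rank(AB) = 2.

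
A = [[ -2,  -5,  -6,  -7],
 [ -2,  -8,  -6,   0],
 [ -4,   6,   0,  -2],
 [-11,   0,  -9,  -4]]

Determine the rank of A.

Row reduce to echelon form.
R2 ← R2 − R1: [0, -3, 0, 7]
R3 ← R3 − (2)·R1: [0, 16, 12, 12]
R4 ← R4 − (11/2)·R1: [0, 55/2, 24, 69/2]
R3 ← R3 + (16/3)·R2: [0, 0, 12, 148/3]
R4 ← R4 + (55/6)·R2: [0, 0, 24, 296/3]
R4 ← R4 − (2)·R3: [0, 0, 0, 0]
Echelon form has 3 nonzero rows, so rank(A) = 3.

3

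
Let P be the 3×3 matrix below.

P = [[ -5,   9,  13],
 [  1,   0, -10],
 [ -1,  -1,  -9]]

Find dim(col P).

3

Row reduce to echelon form.
R2 ← R2 + (1/5)·R1: [0, 9/5, -37/5]
R3 ← R3 − (1/5)·R1: [0, -14/5, -58/5]
R3 ← R3 + (14/9)·R2: [0, 0, -208/9]
Echelon form has 3 nonzero rows, so rank(P) = 3.
The column space has dimension equal to the rank: 3.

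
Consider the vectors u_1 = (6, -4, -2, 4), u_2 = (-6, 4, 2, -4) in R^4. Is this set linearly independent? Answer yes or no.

no

Form the matrix with these vectors as rows and row reduce.
R2 ← R2 + R1: [0, 0, 0, 0]
1 nonzero row, so the 2 vectors span a space of dimension 1.
Since 1 < 2, the vectors are linearly dependent.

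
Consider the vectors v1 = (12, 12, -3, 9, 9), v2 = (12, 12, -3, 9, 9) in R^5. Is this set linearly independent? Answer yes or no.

Form the matrix with these vectors as rows and row reduce.
R2 ← R2 − R1: [0, 0, 0, 0, 0]
1 nonzero row, so the 2 vectors span a space of dimension 1.
Since 1 < 2, the vectors are linearly dependent.

no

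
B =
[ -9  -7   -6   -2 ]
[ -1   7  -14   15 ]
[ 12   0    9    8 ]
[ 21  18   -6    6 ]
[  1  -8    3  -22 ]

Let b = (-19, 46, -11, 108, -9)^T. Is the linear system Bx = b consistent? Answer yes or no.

Row reduce the augmented matrix [B | b].
R2 ← R2 − (1/9)·R1: [0, 70/9, -40/3, 137/9, 433/9]
R3 ← R3 + (4/3)·R1: [0, -28/3, 1, 16/3, -109/3]
R4 ← R4 + (7/3)·R1: [0, 5/3, -20, 4/3, 191/3]
R5 ← R5 + (1/9)·R1: [0, -79/9, 7/3, -200/9, -100/9]
R3 ← R3 + (6/5)·R2: [0, 0, -15, 118/5, 107/5]
R4 ← R4 − (3/14)·R2: [0, 0, -120/7, -27/14, 747/14]
R5 ← R5 + (79/70)·R2: [0, 0, -89/7, -353/70, 3023/70]
R4 ← R4 − (8/7)·R3: [0, 0, 0, -289/10, 289/10]
R5 ← R5 − (89/105)·R3: [0, 0, 0, -3757/150, 3757/150]
R5 ← R5 − (13/15)·R4: [0, 0, 0, 0, 0]
The echelon form has 4 nonzero rows, and every pivot lies in the first 4 columns, so rank(B) = rank([B|b]) = 4.
The system is consistent.

yes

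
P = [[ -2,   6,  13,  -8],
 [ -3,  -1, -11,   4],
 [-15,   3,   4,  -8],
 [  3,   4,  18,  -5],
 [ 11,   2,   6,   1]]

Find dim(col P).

Row reduce to echelon form.
R2 ← R2 − (3/2)·R1: [0, -10, -61/2, 16]
R3 ← R3 − (15/2)·R1: [0, -42, -187/2, 52]
R4 ← R4 + (3/2)·R1: [0, 13, 75/2, -17]
R5 ← R5 + (11/2)·R1: [0, 35, 155/2, -43]
R3 ← R3 − (21/5)·R2: [0, 0, 173/5, -76/5]
R4 ← R4 + (13/10)·R2: [0, 0, -43/20, 19/5]
R5 ← R5 + (7/2)·R2: [0, 0, -117/4, 13]
R4 ← R4 + (43/692)·R3: [0, 0, 0, 494/173]
R5 ← R5 + (585/692)·R3: [0, 0, 0, 26/173]
R5 ← R5 − (1/19)·R4: [0, 0, 0, 0]
Echelon form has 4 nonzero rows, so rank(P) = 4.
The column space has dimension equal to the rank: 4.

4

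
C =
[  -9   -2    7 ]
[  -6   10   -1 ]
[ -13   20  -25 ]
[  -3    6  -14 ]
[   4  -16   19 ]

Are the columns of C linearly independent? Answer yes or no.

Row reduce C to echelon form.
R2 ← R2 − (2/3)·R1: [0, 34/3, -17/3]
R3 ← R3 − (13/9)·R1: [0, 206/9, -316/9]
R4 ← R4 − (1/3)·R1: [0, 20/3, -49/3]
R5 ← R5 + (4/9)·R1: [0, -152/9, 199/9]
R3 ← R3 − (103/51)·R2: [0, 0, -71/3]
R4 ← R4 − (10/17)·R2: [0, 0, -13]
R5 ← R5 + (76/51)·R2: [0, 0, 41/3]
R4 ← R4 − (39/71)·R3: [0, 0, 0]
R5 ← R5 + (41/71)·R3: [0, 0, 0]
3 pivots among 3 columns.
Every column is a pivot column, so the columns are linearly independent.

yes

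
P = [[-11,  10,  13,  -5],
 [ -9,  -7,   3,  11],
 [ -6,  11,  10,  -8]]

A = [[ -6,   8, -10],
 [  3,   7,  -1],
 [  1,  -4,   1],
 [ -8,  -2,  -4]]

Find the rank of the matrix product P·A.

First compute PA:
[[149, -60, 133],
 [-52, -155,  56],
 [143,   5,  91]]
Now row reduce the product.
R2 ← R2 + (52/149)·R1: [0, -26215/149, 15260/149]
R3 ← R3 − (143/149)·R1: [0, 9325/149, -5460/149]
R3 ← R3 + (1865/5243)·R2: [0, 0, -160/749]
3 nonzero rows, so rank(PA) = 3.

3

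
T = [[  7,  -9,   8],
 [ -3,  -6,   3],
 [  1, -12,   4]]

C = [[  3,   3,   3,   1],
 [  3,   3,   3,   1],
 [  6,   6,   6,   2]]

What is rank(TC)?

1

First compute TC:
[[ 42,  42,  42,  14],
 [ -9,  -9,  -9,  -3],
 [ -9,  -9,  -9,  -3]]
Now row reduce the product.
R2 ← R2 + (3/14)·R1: [0, 0, 0, 0]
R3 ← R3 + (3/14)·R1: [0, 0, 0, 0]
1 nonzero row, so rank(TC) = 1.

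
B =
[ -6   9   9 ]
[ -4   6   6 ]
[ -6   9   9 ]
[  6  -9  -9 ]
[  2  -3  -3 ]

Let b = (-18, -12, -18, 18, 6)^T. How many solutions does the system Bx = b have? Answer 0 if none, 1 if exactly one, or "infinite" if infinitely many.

infinite

Row reduce the augmented matrix [B | b].
R2 ← R2 − (2/3)·R1: [0, 0, 0, 0]
R3 ← R3 − R1: [0, 0, 0, 0]
R4 ← R4 + R1: [0, 0, 0, 0]
R5 ← R5 + (1/3)·R1: [0, 0, 0, 0]
The echelon form has 1 nonzero rows, and every pivot lies in the first 3 columns, so rank(B) = rank([B|b]) = 1.
The system is consistent.
rank = 1 < 3 unknowns, so there are infinitely many solutions.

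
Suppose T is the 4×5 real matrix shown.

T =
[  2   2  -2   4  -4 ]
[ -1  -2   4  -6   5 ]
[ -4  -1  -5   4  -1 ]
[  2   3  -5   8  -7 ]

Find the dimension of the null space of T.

3

Row reduce to echelon form.
R2 ← R2 + (1/2)·R1: [0, -1, 3, -4, 3]
R3 ← R3 + (2)·R1: [0, 3, -9, 12, -9]
R4 ← R4 − R1: [0, 1, -3, 4, -3]
R3 ← R3 + (3)·R2: [0, 0, 0, 0, 0]
R4 ← R4 + R2: [0, 0, 0, 0, 0]
2 nonzero rows, so rank(T) = 2.
T has 5 columns; by rank–nullity, nullity = 5 − 2 = 3.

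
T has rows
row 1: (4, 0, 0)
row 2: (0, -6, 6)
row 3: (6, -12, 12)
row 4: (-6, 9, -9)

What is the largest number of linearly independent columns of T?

Row reduce to echelon form.
R3 ← R3 − (3/2)·R1: [0, -12, 12]
R4 ← R4 + (3/2)·R1: [0, 9, -9]
R3 ← R3 − (2)·R2: [0, 0, 0]
R4 ← R4 + (3/2)·R2: [0, 0, 0]
Echelon form has 2 nonzero rows, so rank(T) = 2.
The rank gives the maximum number of linearly independent columns: 2.

2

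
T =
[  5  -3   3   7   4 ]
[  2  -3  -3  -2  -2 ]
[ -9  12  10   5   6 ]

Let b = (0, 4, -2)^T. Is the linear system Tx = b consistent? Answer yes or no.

no

Row reduce the augmented matrix [T | b].
R2 ← R2 − (2/5)·R1: [0, -9/5, -21/5, -24/5, -18/5, 4]
R3 ← R3 + (9/5)·R1: [0, 33/5, 77/5, 88/5, 66/5, -2]
R3 ← R3 + (11/3)·R2: [0, 0, 0, 0, 0, 38/3]
The echelon form has 3 nonzero rows; the last pivot sits in the augmented column, so rank(T) = 2 but rank([T|b]) = 3.
Since the ranks differ, the system is inconsistent.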